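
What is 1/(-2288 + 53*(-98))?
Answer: -1/7482 ≈ -0.00013365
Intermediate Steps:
1/(-2288 + 53*(-98)) = 1/(-2288 - 5194) = 1/(-7482) = -1/7482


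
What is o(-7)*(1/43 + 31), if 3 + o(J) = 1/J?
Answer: -29348/301 ≈ -97.502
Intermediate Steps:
o(J) = -3 + 1/J
o(-7)*(1/43 + 31) = (-3 + 1/(-7))*(1/43 + 31) = (-3 - ⅐)*(1/43 + 31) = -22/7*1334/43 = -29348/301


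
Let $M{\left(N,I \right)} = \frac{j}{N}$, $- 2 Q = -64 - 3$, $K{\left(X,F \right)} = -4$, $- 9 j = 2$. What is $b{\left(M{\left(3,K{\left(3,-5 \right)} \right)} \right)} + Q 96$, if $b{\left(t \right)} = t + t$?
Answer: $\frac{86828}{27} \approx 3215.9$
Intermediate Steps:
$j = - \frac{2}{9}$ ($j = \left(- \frac{1}{9}\right) 2 = - \frac{2}{9} \approx -0.22222$)
$Q = \frac{67}{2}$ ($Q = - \frac{-64 - 3}{2} = \left(- \frac{1}{2}\right) \left(-67\right) = \frac{67}{2} \approx 33.5$)
$M{\left(N,I \right)} = - \frac{2}{9 N}$
$b{\left(t \right)} = 2 t$
$b{\left(M{\left(3,K{\left(3,-5 \right)} \right)} \right)} + Q 96 = 2 \left(- \frac{2}{9 \cdot 3}\right) + \frac{67}{2} \cdot 96 = 2 \left(\left(- \frac{2}{9}\right) \frac{1}{3}\right) + 3216 = 2 \left(- \frac{2}{27}\right) + 3216 = - \frac{4}{27} + 3216 = \frac{86828}{27}$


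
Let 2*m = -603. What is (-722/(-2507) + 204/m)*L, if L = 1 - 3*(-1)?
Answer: -783320/503907 ≈ -1.5545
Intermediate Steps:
m = -603/2 (m = (½)*(-603) = -603/2 ≈ -301.50)
L = 4 (L = 1 - 1*(-3) = 1 + 3 = 4)
(-722/(-2507) + 204/m)*L = (-722/(-2507) + 204/(-603/2))*4 = (-722*(-1/2507) + 204*(-2/603))*4 = (722/2507 - 136/201)*4 = -195830/503907*4 = -783320/503907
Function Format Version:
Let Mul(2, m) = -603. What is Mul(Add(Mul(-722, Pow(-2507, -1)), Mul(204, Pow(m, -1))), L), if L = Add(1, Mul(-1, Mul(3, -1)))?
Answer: Rational(-783320, 503907) ≈ -1.5545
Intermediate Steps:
m = Rational(-603, 2) (m = Mul(Rational(1, 2), -603) = Rational(-603, 2) ≈ -301.50)
L = 4 (L = Add(1, Mul(-1, -3)) = Add(1, 3) = 4)
Mul(Add(Mul(-722, Pow(-2507, -1)), Mul(204, Pow(m, -1))), L) = Mul(Add(Mul(-722, Pow(-2507, -1)), Mul(204, Pow(Rational(-603, 2), -1))), 4) = Mul(Add(Mul(-722, Rational(-1, 2507)), Mul(204, Rational(-2, 603))), 4) = Mul(Add(Rational(722, 2507), Rational(-136, 201)), 4) = Mul(Rational(-195830, 503907), 4) = Rational(-783320, 503907)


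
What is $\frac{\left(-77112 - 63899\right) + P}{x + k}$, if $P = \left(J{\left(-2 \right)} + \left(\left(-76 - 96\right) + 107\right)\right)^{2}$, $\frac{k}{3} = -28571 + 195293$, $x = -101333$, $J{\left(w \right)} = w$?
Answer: $- \frac{136522}{398833} \approx -0.3423$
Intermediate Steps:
$k = 500166$ ($k = 3 \left(-28571 + 195293\right) = 3 \cdot 166722 = 500166$)
$P = 4489$ ($P = \left(-2 + \left(\left(-76 - 96\right) + 107\right)\right)^{2} = \left(-2 + \left(-172 + 107\right)\right)^{2} = \left(-2 - 65\right)^{2} = \left(-67\right)^{2} = 4489$)
$\frac{\left(-77112 - 63899\right) + P}{x + k} = \frac{\left(-77112 - 63899\right) + 4489}{-101333 + 500166} = \frac{-141011 + 4489}{398833} = \left(-136522\right) \frac{1}{398833} = - \frac{136522}{398833}$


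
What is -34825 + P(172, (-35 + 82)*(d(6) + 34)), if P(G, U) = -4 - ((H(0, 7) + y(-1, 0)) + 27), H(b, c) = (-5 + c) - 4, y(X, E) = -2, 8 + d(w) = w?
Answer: -34852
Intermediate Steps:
d(w) = -8 + w
H(b, c) = -9 + c
P(G, U) = -27 (P(G, U) = -4 - (((-9 + 7) - 2) + 27) = -4 - ((-2 - 2) + 27) = -4 - (-4 + 27) = -4 - 1*23 = -4 - 23 = -27)
-34825 + P(172, (-35 + 82)*(d(6) + 34)) = -34825 - 27 = -34852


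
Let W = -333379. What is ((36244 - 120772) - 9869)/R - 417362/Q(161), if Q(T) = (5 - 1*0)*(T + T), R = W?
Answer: -69493873514/268370095 ≈ -258.95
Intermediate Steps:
R = -333379
Q(T) = 10*T (Q(T) = (5 + 0)*(2*T) = 5*(2*T) = 10*T)
((36244 - 120772) - 9869)/R - 417362/Q(161) = ((36244 - 120772) - 9869)/(-333379) - 417362/(10*161) = (-84528 - 9869)*(-1/333379) - 417362/1610 = -94397*(-1/333379) - 417362*1/1610 = 94397/333379 - 208681/805 = -69493873514/268370095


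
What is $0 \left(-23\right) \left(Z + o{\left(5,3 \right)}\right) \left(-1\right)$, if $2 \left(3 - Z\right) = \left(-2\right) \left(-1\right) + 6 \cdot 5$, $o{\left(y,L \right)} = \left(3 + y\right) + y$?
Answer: $0$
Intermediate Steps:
$o{\left(y,L \right)} = 3 + 2 y$
$Z = -13$ ($Z = 3 - \frac{\left(-2\right) \left(-1\right) + 6 \cdot 5}{2} = 3 - \frac{2 + 30}{2} = 3 - 16 = -13$)
$0 \left(-23\right) \left(Z + o{\left(5,3 \right)}\right) \left(-1\right) = 0 \left(-23\right) \left(-13 + \left(3 + 2 \cdot 5\right)\right) \left(-1\right) = 0 \left(-13 + \left(3 + 10\right)\right) \left(-1\right) = 0 \left(-13 + 13\right) \left(-1\right) = 0 \cdot 0 \left(-1\right) = 0 \cdot 0 = 0$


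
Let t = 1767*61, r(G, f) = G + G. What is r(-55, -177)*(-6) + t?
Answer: 108447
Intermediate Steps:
r(G, f) = 2*G
t = 107787
r(-55, -177)*(-6) + t = (2*(-55))*(-6) + 107787 = -110*(-6) + 107787 = 660 + 107787 = 108447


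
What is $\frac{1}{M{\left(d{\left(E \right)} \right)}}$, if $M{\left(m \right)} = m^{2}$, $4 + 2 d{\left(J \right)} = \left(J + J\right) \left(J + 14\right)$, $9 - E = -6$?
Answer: $\frac{1}{187489} \approx 5.3336 \cdot 10^{-6}$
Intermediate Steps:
$E = 15$ ($E = 9 - -6 = 9 + 6 = 15$)
$d{\left(J \right)} = -2 + J \left(14 + J\right)$ ($d{\left(J \right)} = -2 + \frac{\left(J + J\right) \left(J + 14\right)}{2} = -2 + \frac{2 J \left(14 + J\right)}{2} = -2 + J \left(14 + J\right)$)
$\frac{1}{M{\left(d{\left(E \right)} \right)}} = \frac{1}{\left(-2 + 15^{2} + 14 \cdot 15\right)^{2}} = \frac{1}{\left(-2 + 225 + 210\right)^{2}} = \frac{1}{433^{2}} = \frac{1}{187489}$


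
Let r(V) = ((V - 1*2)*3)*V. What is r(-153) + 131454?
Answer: 202599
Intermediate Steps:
r(V) = V*(-6 + 3*V) (r(V) = ((V - 2)*3)*V = ((-2 + V)*3)*V = (-6 + 3*V)*V = V*(-6 + 3*V))
r(-153) + 131454 = 3*(-153)*(-2 - 153) + 131454 = 3*(-153)*(-155) + 131454 = 71145 + 131454 = 202599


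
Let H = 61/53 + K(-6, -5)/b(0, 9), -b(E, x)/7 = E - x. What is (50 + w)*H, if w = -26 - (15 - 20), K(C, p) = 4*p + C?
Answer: 71485/3339 ≈ 21.409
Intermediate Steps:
K(C, p) = C + 4*p
w = -21 (w = -26 - 1*(-5) = -26 + 5 = -21)
b(E, x) = -7*E + 7*x (b(E, x) = -7*(E - x) = -7*E + 7*x)
H = 2465/3339 (H = 61/53 + (-6 + 4*(-5))/(-7*0 + 7*9) = 61*(1/53) + (-6 - 20)/(0 + 63) = 61/53 - 26/63 = 2465/3339 ≈ 0.73825)
(50 + w)*H = (50 - 21)*(2465/3339) = 29*(2465/3339) = 71485/3339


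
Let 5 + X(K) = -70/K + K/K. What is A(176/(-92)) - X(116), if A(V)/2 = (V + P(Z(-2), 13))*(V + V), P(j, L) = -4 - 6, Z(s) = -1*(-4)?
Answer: 2938235/30682 ≈ 95.764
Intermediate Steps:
X(K) = -4 - 70/K (X(K) = -5 + (-70/K + K/K) = -5 + (-70/K + 1) = -5 + (1 - 70/K) = -4 - 70/K)
Z(s) = 4
P(j, L) = -10
A(V) = 4*V*(-10 + V) (A(V) = 2*((V - 10)*(V + V)) = 2*((-10 + V)*(2*V)) = 2*(2*V*(-10 + V)) = 4*V*(-10 + V))
A(176/(-92)) - X(116) = 4*(176/(-92))*(-10 + 176/(-92)) - (-4 - 70/116) = 4*(176*(-1/92))*(-10 + 176*(-1/92)) - (-4 - 70*1/116) = 4*(-44/23)*(-10 - 44/23) - (-4 - 35/58) = 4*(-44/23)*(-274/23) - 1*(-267/58) = 48224/529 + 267/58 = 2938235/30682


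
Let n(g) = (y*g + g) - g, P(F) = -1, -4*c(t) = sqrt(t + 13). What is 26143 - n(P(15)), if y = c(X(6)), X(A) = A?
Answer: 26143 - sqrt(19)/4 ≈ 26142.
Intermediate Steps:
c(t) = -sqrt(13 + t)/4 (c(t) = -sqrt(t + 13)/4 = -sqrt(13 + t)/4)
y = -sqrt(19)/4 (y = -sqrt(13 + 6)/4 = -sqrt(19)/4 ≈ -1.0897)
n(g) = -g*sqrt(19)/4 (n(g) = ((-sqrt(19)/4)*g + g) - g = (-g*sqrt(19)/4 + g) - g = (g - g*sqrt(19)/4) - g = -g*sqrt(19)/4)
26143 - n(P(15)) = 26143 - (-1)*(-1)*sqrt(19)/4 = 26143 - sqrt(19)/4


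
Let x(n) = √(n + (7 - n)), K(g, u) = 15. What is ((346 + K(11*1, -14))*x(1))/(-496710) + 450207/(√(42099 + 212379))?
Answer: -361*√7/496710 + 150069*√254478/84826 ≈ 892.46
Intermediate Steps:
x(n) = √7
((346 + K(11*1, -14))*x(1))/(-496710) + 450207/(√(42099 + 212379)) = ((346 + 15)*√7)/(-496710) + 450207/(√(42099 + 212379)) = (361*√7)*(-1/496710) + 450207/(√254478) = -361*√7/496710 + 450207*(√254478/254478) = -361*√7/496710 + 150069*√254478/84826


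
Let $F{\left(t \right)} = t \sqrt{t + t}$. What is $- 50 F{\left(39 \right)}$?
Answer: $- 1950 \sqrt{78} \approx -17222.0$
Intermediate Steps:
$F{\left(t \right)} = \sqrt{2} t^{\frac{3}{2}}$ ($F{\left(t \right)} = t \sqrt{2 t} = t \sqrt{2} \sqrt{t} = \sqrt{2} t^{\frac{3}{2}}$)
$- 50 F{\left(39 \right)} = - 50 \sqrt{2} \cdot 39^{\frac{3}{2}} = - 50 \sqrt{2} \cdot 39 \sqrt{39} = - 50 \cdot 39 \sqrt{78} = - 1950 \sqrt{78}$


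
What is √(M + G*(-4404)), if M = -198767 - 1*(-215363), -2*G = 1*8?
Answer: 2*√8553 ≈ 184.96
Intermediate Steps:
G = -4 (G = -8/2 = -½*8 = -4)
M = 16596 (M = -198767 + 215363 = 16596)
√(M + G*(-4404)) = √(16596 - 4*(-4404)) = √(16596 + 17616) = √34212 = 2*√8553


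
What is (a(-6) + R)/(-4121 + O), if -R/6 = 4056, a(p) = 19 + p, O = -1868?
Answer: 24323/5989 ≈ 4.0613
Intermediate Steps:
R = -24336 (R = -6*4056 = -24336)
(a(-6) + R)/(-4121 + O) = ((19 - 6) - 24336)/(-4121 - 1868) = (13 - 24336)/(-5989) = -24323*(-1/5989) = 24323/5989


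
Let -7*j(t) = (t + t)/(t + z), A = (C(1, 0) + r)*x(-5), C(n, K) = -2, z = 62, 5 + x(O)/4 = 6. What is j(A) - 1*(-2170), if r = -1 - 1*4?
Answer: 36894/17 ≈ 2170.2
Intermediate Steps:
x(O) = 4 (x(O) = -20 + 4*6 = -20 + 24 = 4)
r = -5 (r = -1 - 4 = -5)
A = -28 (A = (-2 - 5)*4 = -7*4 = -28)
j(t) = -2*t/(7*(62 + t)) (j(t) = -(t + t)/(7*(t + 62)) = -2*t/(7*(62 + t)))
j(A) - 1*(-2170) = -2*(-28)/(434 + 7*(-28)) - 1*(-2170) = -2*(-28)/(434 - 196) + 2170 = -2*(-28)/238 + 2170 = -2*(-28)*1/238 + 2170 = 4/17 + 2170 = 36894/17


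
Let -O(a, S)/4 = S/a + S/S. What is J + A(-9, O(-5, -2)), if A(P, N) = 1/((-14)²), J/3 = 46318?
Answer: 27234985/196 ≈ 1.3895e+5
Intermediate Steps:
J = 138954 (J = 3*46318 = 138954)
O(a, S) = -4 - 4*S/a (O(a, S) = -4*(S/a + S/S) = -4*(S/a + 1) = -4*(1 + S/a) = -4 - 4*S/a)
A(P, N) = 1/196
J + A(-9, O(-5, -2)) = 138954 + 1/196 = 27234985/196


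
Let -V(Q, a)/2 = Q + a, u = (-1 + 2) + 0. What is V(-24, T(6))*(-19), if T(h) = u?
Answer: -874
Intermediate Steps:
u = 1 (u = 1 + 0 = 1)
T(h) = 1
V(Q, a) = -2*Q - 2*a (V(Q, a) = -2*(Q + a) = -2*Q - 2*a)
V(-24, T(6))*(-19) = (-2*(-24) - 2*1)*(-19) = (48 - 2)*(-19) = 46*(-19) = -874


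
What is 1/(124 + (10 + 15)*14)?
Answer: 1/474 ≈ 0.0021097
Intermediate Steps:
1/(124 + (10 + 15)*14) = 1/(124 + 25*14) = 1/(124 + 350) = 1/474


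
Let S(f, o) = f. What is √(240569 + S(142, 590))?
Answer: √240711 ≈ 490.62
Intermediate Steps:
√(240569 + S(142, 590)) = √(240569 + 142) = √240711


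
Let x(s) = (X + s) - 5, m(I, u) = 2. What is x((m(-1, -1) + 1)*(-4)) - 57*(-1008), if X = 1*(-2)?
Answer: 57437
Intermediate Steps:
X = -2
x(s) = -7 + s (x(s) = (-2 + s) - 5 = -7 + s)
x((m(-1, -1) + 1)*(-4)) - 57*(-1008) = (-7 + (2 + 1)*(-4)) - 57*(-1008) = (-7 + 3*(-4)) + 57456 = (-7 - 12) + 57456 = -19 + 57456 = 57437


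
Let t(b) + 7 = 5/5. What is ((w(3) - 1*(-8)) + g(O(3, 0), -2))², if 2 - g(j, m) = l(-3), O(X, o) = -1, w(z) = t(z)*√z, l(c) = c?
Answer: 277 - 156*√3 ≈ 6.8001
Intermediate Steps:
t(b) = -6 (t(b) = -7 + 5/5 = -7 + 5*(⅕) = -7 + 1 = -6)
w(z) = -6*√z
g(j, m) = 5 (g(j, m) = 2 - 1*(-3) = 2 + 3 = 5)
((w(3) - 1*(-8)) + g(O(3, 0), -2))² = ((-6*√3 - 1*(-8)) + 5)² = ((-6*√3 + 8) + 5)² = ((8 - 6*√3) + 5)² = (13 - 6*√3)²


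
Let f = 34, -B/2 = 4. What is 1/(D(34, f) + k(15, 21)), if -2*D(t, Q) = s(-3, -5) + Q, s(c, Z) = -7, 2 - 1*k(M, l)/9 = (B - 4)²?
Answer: -2/2583 ≈ -0.00077429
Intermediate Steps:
B = -8 (B = -2*4 = -8)
k(M, l) = -1278 (k(M, l) = 18 - 9*(-8 - 4)² = 18 - 9*(-12)² = 18 - 9*144 = 18 - 1296 = -1278)
D(t, Q) = 7/2 - Q/2 (D(t, Q) = -(-7 + Q)/2 = 7/2 - Q/2)
1/(D(34, f) + k(15, 21)) = 1/((7/2 - ½*34) - 1278) = 1/((7/2 - 17) - 1278) = 1/(-27/2 - 1278) = 1/(-2583/2) = -2/2583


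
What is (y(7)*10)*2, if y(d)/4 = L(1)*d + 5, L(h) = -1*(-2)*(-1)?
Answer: -720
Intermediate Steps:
L(h) = -2 (L(h) = 2*(-1) = -2)
y(d) = 20 - 8*d (y(d) = 4*(-2*d + 5) = 4*(5 - 2*d) = 20 - 8*d)
(y(7)*10)*2 = ((20 - 8*7)*10)*2 = ((20 - 56)*10)*2 = -36*10*2 = -360*2 = -720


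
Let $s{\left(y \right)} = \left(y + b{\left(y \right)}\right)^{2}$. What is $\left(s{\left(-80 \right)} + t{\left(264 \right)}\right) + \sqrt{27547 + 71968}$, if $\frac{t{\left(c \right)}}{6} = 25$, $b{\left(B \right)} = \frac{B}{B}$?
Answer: $6391 + \sqrt{99515} \approx 6706.5$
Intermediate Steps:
$b{\left(B \right)} = 1$
$t{\left(c \right)} = 150$ ($t{\left(c \right)} = 6 \cdot 25 = 150$)
$s{\left(y \right)} = \left(1 + y\right)^{2}$ ($s{\left(y \right)} = \left(y + 1\right)^{2} = \left(1 + y\right)^{2}$)
$\left(s{\left(-80 \right)} + t{\left(264 \right)}\right) + \sqrt{27547 + 71968} = \left(\left(1 - 80\right)^{2} + 150\right) + \sqrt{27547 + 71968} = \left(\left(-79\right)^{2} + 150\right) + \sqrt{99515} = \left(6241 + 150\right) + \sqrt{99515} = 6391 + \sqrt{99515}$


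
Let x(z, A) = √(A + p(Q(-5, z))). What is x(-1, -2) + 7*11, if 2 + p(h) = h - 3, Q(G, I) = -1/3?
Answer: 77 + I*√66/3 ≈ 77.0 + 2.708*I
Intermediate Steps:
Q(G, I) = -⅓ (Q(G, I) = -1*⅓ = -⅓)
p(h) = -5 + h (p(h) = -2 + (h - 3) = -2 + (-3 + h) = -5 + h)
x(z, A) = √(-16/3 + A) (x(z, A) = √(A + (-5 - ⅓)) = √(A - 16/3) = √(-16/3 + A))
x(-1, -2) + 7*11 = √(-48 + 9*(-2))/3 + 7*11 = √(-48 - 18)/3 + 77 = √(-66)/3 + 77 = (I*√66)/3 + 77 = I*√66/3 + 77 = 77 + I*√66/3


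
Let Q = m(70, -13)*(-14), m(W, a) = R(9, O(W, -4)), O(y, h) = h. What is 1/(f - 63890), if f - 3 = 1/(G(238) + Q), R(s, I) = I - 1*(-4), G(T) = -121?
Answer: -121/7730328 ≈ -1.5653e-5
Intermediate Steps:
R(s, I) = 4 + I (R(s, I) = I + 4 = 4 + I)
m(W, a) = 0 (m(W, a) = 4 - 4 = 0)
Q = 0 (Q = 0*(-14) = 0)
f = 362/121 (f = 3 + 1/(-121 + 0) = 3 + 1/(-121) = 3 - 1/121 = 362/121 ≈ 2.9917)
1/(f - 63890) = 1/(362/121 - 63890) = 1/(-7730328/121) = -121/7730328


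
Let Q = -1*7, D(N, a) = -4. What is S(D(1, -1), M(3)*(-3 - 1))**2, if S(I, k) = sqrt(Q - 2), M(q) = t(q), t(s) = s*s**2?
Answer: -9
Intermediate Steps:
Q = -7
t(s) = s**3
M(q) = q**3
S(I, k) = 3*I (S(I, k) = sqrt(-7 - 2) = sqrt(-9) = 3*I)
S(D(1, -1), M(3)*(-3 - 1))**2 = (3*I)**2 = -9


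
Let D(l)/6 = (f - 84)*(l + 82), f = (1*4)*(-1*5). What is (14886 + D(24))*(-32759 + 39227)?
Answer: -331536744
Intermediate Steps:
f = -20 (f = 4*(-5) = -20)
D(l) = -51168 - 624*l (D(l) = 6*((-20 - 84)*(l + 82)) = 6*(-104*(82 + l)) = 6*(-8528 - 104*l) = -51168 - 624*l)
(14886 + D(24))*(-32759 + 39227) = (14886 + (-51168 - 624*24))*(-32759 + 39227) = (14886 + (-51168 - 14976))*6468 = (14886 - 66144)*6468 = -51258*6468 = -331536744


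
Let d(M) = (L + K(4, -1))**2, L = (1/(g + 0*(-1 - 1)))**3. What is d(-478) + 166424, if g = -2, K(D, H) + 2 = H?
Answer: 10651761/64 ≈ 1.6643e+5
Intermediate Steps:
K(D, H) = -2 + H
L = -1/8 (L = (1/(-2 + 0*(-1 - 1)))**3 = (1/(-2 + 0*(-2)))**3 = (1/(-2 + 0))**3 = (1/(-2))**3 = (-1/2)**3 = -1/8 ≈ -0.12500)
d(M) = 625/64 (d(M) = (-1/8 + (-2 - 1))**2 = (-1/8 - 3)**2 = (-25/8)**2 = 625/64)
d(-478) + 166424 = 625/64 + 166424 = 10651761/64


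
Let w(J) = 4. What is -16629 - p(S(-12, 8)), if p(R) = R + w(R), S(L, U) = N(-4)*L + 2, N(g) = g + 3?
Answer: -16647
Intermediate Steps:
N(g) = 3 + g
S(L, U) = 2 - L (S(L, U) = (3 - 4)*L + 2 = -L + 2 = 2 - L)
p(R) = 4 + R (p(R) = R + 4 = 4 + R)
-16629 - p(S(-12, 8)) = -16629 - (4 + (2 - 1*(-12))) = -16629 - (4 + (2 + 12)) = -16629 - (4 + 14) = -16629 - 1*18 = -16629 - 18 = -16647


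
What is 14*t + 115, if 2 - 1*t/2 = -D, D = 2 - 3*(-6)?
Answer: 731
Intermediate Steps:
D = 20 (D = 2 + 18 = 20)
t = 44 (t = 4 - (-2)*20 = 4 - 2*(-20) = 4 + 40 = 44)
14*t + 115 = 14*44 + 115 = 616 + 115 = 731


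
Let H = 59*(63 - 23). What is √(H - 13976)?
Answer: 44*I*√6 ≈ 107.78*I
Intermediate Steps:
H = 2360 (H = 59*40 = 2360)
√(H - 13976) = √(2360 - 13976) = √(-11616) = 44*I*√6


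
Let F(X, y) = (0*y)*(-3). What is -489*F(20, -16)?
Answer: 0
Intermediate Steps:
F(X, y) = 0 (F(X, y) = 0*(-3) = 0)
-489*F(20, -16) = -489*0 = 0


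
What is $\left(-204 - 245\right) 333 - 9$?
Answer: $-149526$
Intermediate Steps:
$\left(-204 - 245\right) 333 - 9 = \left(-449\right) 333 - 9 = -149517 - 9 = -149526$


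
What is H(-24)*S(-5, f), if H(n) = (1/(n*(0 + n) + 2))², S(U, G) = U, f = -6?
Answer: -5/334084 ≈ -1.4966e-5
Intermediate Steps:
H(n) = (2 + n²)⁻² (H(n) = (1/(n*n + 2))² = (1/(n² + 2))² = (1/(2 + n²))² = (2 + n²)⁻²)
H(-24)*S(-5, f) = -5/(2 + (-24)²)² = -5/(2 + 576)² = -5/578² = (1/334084)*(-5) = -5/334084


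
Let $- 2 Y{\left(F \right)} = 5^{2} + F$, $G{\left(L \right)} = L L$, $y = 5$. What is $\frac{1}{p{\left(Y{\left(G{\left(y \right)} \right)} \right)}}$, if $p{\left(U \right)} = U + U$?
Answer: $- \frac{1}{50} \approx -0.02$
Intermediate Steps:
$G{\left(L \right)} = L^{2}$
$Y{\left(F \right)} = - \frac{25}{2} - \frac{F}{2}$ ($Y{\left(F \right)} = - \frac{5^{2} + F}{2} = - \frac{25 + F}{2} = - \frac{25}{2} - \frac{F}{2}$)
$p{\left(U \right)} = 2 U$
$\frac{1}{p{\left(Y{\left(G{\left(y \right)} \right)} \right)}} = \frac{1}{2 \left(- \frac{25}{2} - \frac{5^{2}}{2}\right)} = \frac{1}{2 \left(- \frac{25}{2} - \frac{25}{2}\right)} = \frac{1}{2 \left(-25\right)} = \frac{1}{-50} = - \frac{1}{50}$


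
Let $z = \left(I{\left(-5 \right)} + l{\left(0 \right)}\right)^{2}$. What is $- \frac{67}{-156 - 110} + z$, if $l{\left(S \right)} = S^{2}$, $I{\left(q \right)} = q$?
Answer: $\frac{6717}{266} \approx 25.252$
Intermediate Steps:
$z = 25$ ($z = \left(-5 + 0^{2}\right)^{2} = \left(-5 + 0\right)^{2} = \left(-5\right)^{2} = 25$)
$- \frac{67}{-156 - 110} + z = - \frac{67}{-156 - 110} + 25 = - \frac{67}{-266} + 25 = \left(-67\right) \left(- \frac{1}{266}\right) + 25 = \frac{67}{266} + 25 = \frac{6717}{266}$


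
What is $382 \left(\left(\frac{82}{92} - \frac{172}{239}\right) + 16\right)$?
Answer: $\frac{33958081}{5497} \approx 6177.6$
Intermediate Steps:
$382 \left(\left(\frac{82}{92} - \frac{172}{239}\right) + 16\right) = 382 \left(\left(82 \cdot \frac{1}{92} - \frac{172}{239}\right) + 16\right) = 382 \left(\left(\frac{41}{46} - \frac{172}{239}\right) + 16\right) = 382 \left(\frac{1887}{10994} + 16\right) = 382 \cdot \frac{177791}{10994} = \frac{33958081}{5497}$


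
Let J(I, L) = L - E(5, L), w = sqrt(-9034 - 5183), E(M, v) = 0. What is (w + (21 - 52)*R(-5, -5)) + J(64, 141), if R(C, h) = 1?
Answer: 110 + I*sqrt(14217) ≈ 110.0 + 119.24*I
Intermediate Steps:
w = I*sqrt(14217) (w = sqrt(-14217) = I*sqrt(14217) ≈ 119.24*I)
J(I, L) = L (J(I, L) = L - 1*0 = L + 0 = L)
(w + (21 - 52)*R(-5, -5)) + J(64, 141) = (I*sqrt(14217) + (21 - 52)*1) + 141 = (I*sqrt(14217) - 31*1) + 141 = (I*sqrt(14217) - 31) + 141 = (-31 + I*sqrt(14217)) + 141 = 110 + I*sqrt(14217)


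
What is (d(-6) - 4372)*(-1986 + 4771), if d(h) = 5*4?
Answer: -12120320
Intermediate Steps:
d(h) = 20
(d(-6) - 4372)*(-1986 + 4771) = (20 - 4372)*(-1986 + 4771) = -4352*2785 = -12120320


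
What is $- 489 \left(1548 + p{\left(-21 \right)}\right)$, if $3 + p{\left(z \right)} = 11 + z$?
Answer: $-750615$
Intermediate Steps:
$p{\left(z \right)} = 8 + z$ ($p{\left(z \right)} = -3 + \left(11 + z\right) = 8 + z$)
$- 489 \left(1548 + p{\left(-21 \right)}\right) = - 489 \left(1548 + \left(8 - 21\right)\right) = - 489 \left(1548 - 13\right) = \left(-489\right) 1535 = -750615$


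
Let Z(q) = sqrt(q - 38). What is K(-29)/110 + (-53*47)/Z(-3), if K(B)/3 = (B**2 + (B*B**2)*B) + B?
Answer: 2124279/110 + 2491*I*sqrt(41)/41 ≈ 19312.0 + 389.03*I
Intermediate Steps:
Z(q) = sqrt(-38 + q)
K(B) = 3*B + 3*B**2 + 3*B**4 (K(B) = 3*((B**2 + (B*B**2)*B) + B) = 3*((B**2 + B**3*B) + B) = 3*((B**2 + B**4) + B) = 3*(B + B**2 + B**4) = 3*B + 3*B**2 + 3*B**4)
K(-29)/110 + (-53*47)/Z(-3) = (3*(-29)*(1 - 29 + (-29)**3))/110 + (-53*47)/(sqrt(-38 - 3)) = (3*(-29)*(1 - 29 - 24389))*(1/110) - 2491*(-I*sqrt(41)/41) = (3*(-29)*(-24417))*(1/110) - 2491*(-I*sqrt(41)/41) = 2124279*(1/110) - (-2491)*I*sqrt(41)/41 = 2124279/110 + 2491*I*sqrt(41)/41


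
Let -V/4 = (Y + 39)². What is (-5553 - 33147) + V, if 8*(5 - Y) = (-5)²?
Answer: -726129/16 ≈ -45383.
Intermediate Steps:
Y = 15/8 (Y = 5 - ⅛*(-5)² = 5 - ⅛*25 = 5 - 25/8 = 15/8 ≈ 1.8750)
V = -106929/16 (V = -4*(15/8 + 39)² = -4*(327/8)² = -4*106929/64 = -106929/16 ≈ -6683.1)
(-5553 - 33147) + V = (-5553 - 33147) - 106929/16 = -38700 - 106929/16 = -726129/16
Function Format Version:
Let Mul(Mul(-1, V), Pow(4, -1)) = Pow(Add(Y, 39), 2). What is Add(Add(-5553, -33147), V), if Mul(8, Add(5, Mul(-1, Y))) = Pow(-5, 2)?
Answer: Rational(-726129, 16) ≈ -45383.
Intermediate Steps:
Y = Rational(15, 8) (Y = Add(5, Mul(Rational(-1, 8), Pow(-5, 2))) = Add(5, Mul(Rational(-1, 8), 25)) = Add(5, Rational(-25, 8)) = Rational(15, 8) ≈ 1.8750)
V = Rational(-106929, 16) (V = Mul(-4, Pow(Add(Rational(15, 8), 39), 2)) = Mul(-4, Pow(Rational(327, 8), 2)) = Mul(-4, Rational(106929, 64)) = Rational(-106929, 16) ≈ -6683.1)
Add(Add(-5553, -33147), V) = Add(Add(-5553, -33147), Rational(-106929, 16)) = Add(-38700, Rational(-106929, 16)) = Rational(-726129, 16)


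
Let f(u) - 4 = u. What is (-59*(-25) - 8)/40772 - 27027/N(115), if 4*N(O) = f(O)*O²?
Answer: -299864493/9166564900 ≈ -0.032713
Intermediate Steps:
f(u) = 4 + u
N(O) = O²*(4 + O)/4 (N(O) = ((4 + O)*O²)/4 = (O²*(4 + O))/4 = O²*(4 + O)/4)
(-59*(-25) - 8)/40772 - 27027/N(115) = (-59*(-25) - 8)/40772 - 27027*4/(13225*(4 + 115)) = (1475 - 8)*(1/40772) - 27027/((¼)*13225*119) = 1467*(1/40772) - 27027/1573775/4 = 1467/40772 - 27027*4/1573775 = 1467/40772 - 15444/224825 = -299864493/9166564900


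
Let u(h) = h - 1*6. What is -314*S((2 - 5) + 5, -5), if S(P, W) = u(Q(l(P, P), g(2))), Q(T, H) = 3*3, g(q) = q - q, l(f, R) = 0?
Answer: -942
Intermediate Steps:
g(q) = 0
Q(T, H) = 9
u(h) = -6 + h (u(h) = h - 6 = -6 + h)
S(P, W) = 3 (S(P, W) = -6 + 9 = 3)
-314*S((2 - 5) + 5, -5) = -314*3 = -942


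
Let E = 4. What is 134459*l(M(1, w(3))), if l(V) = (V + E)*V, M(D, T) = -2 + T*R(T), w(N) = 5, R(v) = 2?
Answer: 12908064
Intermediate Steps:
M(D, T) = -2 + 2*T (M(D, T) = -2 + T*2 = -2 + 2*T)
l(V) = V*(4 + V) (l(V) = (V + 4)*V = (4 + V)*V = V*(4 + V))
134459*l(M(1, w(3))) = 134459*((-2 + 2*5)*(4 + (-2 + 2*5))) = 134459*((-2 + 10)*(4 + (-2 + 10))) = 134459*(8*(4 + 8)) = 134459*(8*12) = 134459*96 = 12908064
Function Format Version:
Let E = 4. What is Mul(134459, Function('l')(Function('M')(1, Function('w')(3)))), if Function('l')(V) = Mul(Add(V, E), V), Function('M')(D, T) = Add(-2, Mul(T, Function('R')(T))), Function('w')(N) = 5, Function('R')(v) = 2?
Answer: 12908064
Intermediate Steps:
Function('M')(D, T) = Add(-2, Mul(2, T)) (Function('M')(D, T) = Add(-2, Mul(T, 2)) = Add(-2, Mul(2, T)))
Function('l')(V) = Mul(V, Add(4, V)) (Function('l')(V) = Mul(Add(V, 4), V) = Mul(Add(4, V), V) = Mul(V, Add(4, V)))
Mul(134459, Function('l')(Function('M')(1, Function('w')(3)))) = Mul(134459, Mul(Add(-2, Mul(2, 5)), Add(4, Add(-2, Mul(2, 5))))) = Mul(134459, Mul(Add(-2, 10), Add(4, Add(-2, 10)))) = Mul(134459, Mul(8, Add(4, 8))) = Mul(134459, Mul(8, 12)) = Mul(134459, 96) = 12908064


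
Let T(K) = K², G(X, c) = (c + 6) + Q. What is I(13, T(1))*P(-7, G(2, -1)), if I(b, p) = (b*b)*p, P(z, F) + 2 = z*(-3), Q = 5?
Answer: 3211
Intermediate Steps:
G(X, c) = 11 + c (G(X, c) = (c + 6) + 5 = (6 + c) + 5 = 11 + c)
P(z, F) = -2 - 3*z (P(z, F) = -2 + z*(-3) = -2 - 3*z)
I(b, p) = p*b² (I(b, p) = b²*p = p*b²)
I(13, T(1))*P(-7, G(2, -1)) = (1²*13²)*(-2 - 3*(-7)) = (1*169)*(-2 + 21) = 169*19 = 3211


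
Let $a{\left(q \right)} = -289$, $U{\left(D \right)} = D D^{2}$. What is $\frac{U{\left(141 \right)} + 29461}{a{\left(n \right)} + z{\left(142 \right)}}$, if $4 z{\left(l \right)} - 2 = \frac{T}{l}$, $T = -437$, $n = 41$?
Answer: $- \frac{1608963376}{164305} \approx -9792.5$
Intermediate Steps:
$U{\left(D \right)} = D^{3}$
$z{\left(l \right)} = \frac{1}{2} - \frac{437}{4 l}$ ($z{\left(l \right)} = \frac{1}{2} + \frac{\left(-437\right) \frac{1}{l}}{4} = \frac{1}{2} - \frac{437}{4 l}$)
$\frac{U{\left(141 \right)} + 29461}{a{\left(n \right)} + z{\left(142 \right)}} = \frac{141^{3} + 29461}{-289 + \frac{-437 + 2 \cdot 142}{4 \cdot 142}} = \frac{2803221 + 29461}{-289 + \frac{1}{4} \cdot \frac{1}{142} \left(-437 + 284\right)} = \frac{2832682}{-289 + \frac{1}{4} \cdot \frac{1}{142} \left(-153\right)} = \frac{2832682}{-289 - \frac{153}{568}} = \frac{2832682}{- \frac{164305}{568}} = 2832682 \left(- \frac{568}{164305}\right) = - \frac{1608963376}{164305}$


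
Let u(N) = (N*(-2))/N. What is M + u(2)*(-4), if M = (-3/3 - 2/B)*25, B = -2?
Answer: 8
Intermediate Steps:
u(N) = -2 (u(N) = (-2*N)/N = -2)
M = 0 (M = (-3/3 - 2/(-2))*25 = (-3*⅓ - 2*(-½))*25 = (-1 + 1)*25 = 0*25 = 0)
M + u(2)*(-4) = 0 - 2*(-4) = 0 + 8 = 8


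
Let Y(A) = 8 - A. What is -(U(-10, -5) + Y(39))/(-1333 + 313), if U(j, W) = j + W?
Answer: -23/510 ≈ -0.045098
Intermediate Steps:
U(j, W) = W + j
-(U(-10, -5) + Y(39))/(-1333 + 313) = -((-5 - 10) + (8 - 1*39))/(-1333 + 313) = -(-15 + (8 - 39))/(-1020) = -(-15 - 31)*(-1)/1020 = -(-46)*(-1)/1020 = -1*23/510 = -23/510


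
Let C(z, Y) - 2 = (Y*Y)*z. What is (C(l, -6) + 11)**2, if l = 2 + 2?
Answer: 24649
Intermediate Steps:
l = 4
C(z, Y) = 2 + z*Y**2 (C(z, Y) = 2 + (Y*Y)*z = 2 + Y**2*z = 2 + z*Y**2)
(C(l, -6) + 11)**2 = ((2 + 4*(-6)**2) + 11)**2 = ((2 + 4*36) + 11)**2 = ((2 + 144) + 11)**2 = (146 + 11)**2 = 157**2 = 24649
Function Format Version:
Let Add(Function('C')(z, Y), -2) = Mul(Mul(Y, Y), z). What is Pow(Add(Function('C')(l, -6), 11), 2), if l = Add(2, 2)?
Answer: 24649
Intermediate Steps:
l = 4
Function('C')(z, Y) = Add(2, Mul(z, Pow(Y, 2))) (Function('C')(z, Y) = Add(2, Mul(Mul(Y, Y), z)) = Add(2, Mul(Pow(Y, 2), z)) = Add(2, Mul(z, Pow(Y, 2))))
Pow(Add(Function('C')(l, -6), 11), 2) = Pow(Add(Add(2, Mul(4, Pow(-6, 2))), 11), 2) = Pow(Add(Add(2, Mul(4, 36)), 11), 2) = Pow(Add(Add(2, 144), 11), 2) = Pow(Add(146, 11), 2) = Pow(157, 2) = 24649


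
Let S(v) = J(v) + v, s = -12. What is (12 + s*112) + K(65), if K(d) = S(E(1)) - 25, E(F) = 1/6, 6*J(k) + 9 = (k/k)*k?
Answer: -48899/36 ≈ -1358.3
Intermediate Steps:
J(k) = -3/2 + k/6 (J(k) = -3/2 + ((k/k)*k)/6 = -3/2 + (1*k)/6 = -3/2 + k/6)
E(F) = ⅙
S(v) = -3/2 + 7*v/6 (S(v) = (-3/2 + v/6) + v = -3/2 + 7*v/6)
K(d) = -947/36 (K(d) = (-3/2 + (7/6)*(⅙)) - 25 = (-3/2 + 7/36) - 25 = -47/36 - 25 = -947/36)
(12 + s*112) + K(65) = (12 - 12*112) - 947/36 = (12 - 1344) - 947/36 = -1332 - 947/36 = -48899/36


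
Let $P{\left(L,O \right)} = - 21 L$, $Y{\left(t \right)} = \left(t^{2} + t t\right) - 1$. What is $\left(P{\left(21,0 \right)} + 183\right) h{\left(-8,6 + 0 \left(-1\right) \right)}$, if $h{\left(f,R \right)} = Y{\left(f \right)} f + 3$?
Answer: $261354$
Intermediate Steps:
$Y{\left(t \right)} = -1 + 2 t^{2}$ ($Y{\left(t \right)} = \left(t^{2} + t^{2}\right) - 1 = 2 t^{2} - 1 = -1 + 2 t^{2}$)
$h{\left(f,R \right)} = 3 + f \left(-1 + 2 f^{2}\right)$ ($h{\left(f,R \right)} = \left(-1 + 2 f^{2}\right) f + 3 = f \left(-1 + 2 f^{2}\right) + 3 = 3 + f \left(-1 + 2 f^{2}\right)$)
$\left(P{\left(21,0 \right)} + 183\right) h{\left(-8,6 + 0 \left(-1\right) \right)} = \left(\left(-21\right) 21 + 183\right) \left(3 - -8 + 2 \left(-8\right)^{3}\right) = \left(-441 + 183\right) \left(3 + 8 + 2 \left(-512\right)\right) = - 258 \left(3 + 8 - 1024\right) = \left(-258\right) \left(-1013\right) = 261354$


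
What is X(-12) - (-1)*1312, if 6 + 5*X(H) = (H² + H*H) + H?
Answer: 1366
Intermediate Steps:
X(H) = -6/5 + H/5 + 2*H²/5 (X(H) = -6/5 + ((H² + H*H) + H)/5 = -6/5 + ((H² + H²) + H)/5 = -6/5 + (2*H² + H)/5 = -6/5 + (H + 2*H²)/5 = -6/5 + (H/5 + 2*H²/5) = -6/5 + H/5 + 2*H²/5)
X(-12) - (-1)*1312 = (-6/5 + (⅕)*(-12) + (⅖)*(-12)²) - (-1)*1312 = (-6/5 - 12/5 + (⅖)*144) - 1*(-1312) = (-6/5 - 12/5 + 288/5) + 1312 = 54 + 1312 = 1366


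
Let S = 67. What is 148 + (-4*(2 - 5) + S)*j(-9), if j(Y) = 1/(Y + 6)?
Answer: 365/3 ≈ 121.67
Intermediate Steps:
j(Y) = 1/(6 + Y)
148 + (-4*(2 - 5) + S)*j(-9) = 148 + (-4*(2 - 5) + 67)/(6 - 9) = 148 + (-4*(-3) + 67)/(-3) = 148 + (12 + 67)*(-1/3) = 148 + 79*(-1/3) = 148 - 79/3 = 365/3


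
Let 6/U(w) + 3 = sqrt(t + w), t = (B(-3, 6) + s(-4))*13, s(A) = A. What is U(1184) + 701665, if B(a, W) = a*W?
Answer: 623780203/889 + 6*sqrt(898)/889 ≈ 7.0167e+5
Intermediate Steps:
B(a, W) = W*a
t = -286 (t = (6*(-3) - 4)*13 = (-18 - 4)*13 = -22*13 = -286)
U(w) = 6/(-3 + sqrt(-286 + w))
U(1184) + 701665 = 6/(-3 + sqrt(-286 + 1184)) + 701665 = 6/(-3 + sqrt(898)) + 701665 = 701665 + 6/(-3 + sqrt(898))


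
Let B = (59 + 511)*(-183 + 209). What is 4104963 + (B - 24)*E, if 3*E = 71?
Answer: 4455135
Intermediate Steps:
E = 71/3 (E = (1/3)*71 = 71/3 ≈ 23.667)
B = 14820 (B = 570*26 = 14820)
4104963 + (B - 24)*E = 4104963 + (14820 - 24)*(71/3) = 4104963 + 14796*(71/3) = 4104963 + 350172 = 4455135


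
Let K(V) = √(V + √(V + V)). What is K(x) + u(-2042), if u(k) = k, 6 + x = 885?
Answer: -2042 + √(879 + √1758) ≈ -2011.7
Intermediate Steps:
x = 879 (x = -6 + 885 = 879)
K(V) = √(V + √2*√V) (K(V) = √(V + √(2*V)) = √(V + √2*√V))
K(x) + u(-2042) = √(879 + √2*√879) - 2042 = √(879 + √1758) - 2042 = -2042 + √(879 + √1758)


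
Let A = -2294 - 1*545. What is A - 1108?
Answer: -3947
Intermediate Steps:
A = -2839 (A = -2294 - 545 = -2839)
A - 1108 = -2839 - 1108 = -3947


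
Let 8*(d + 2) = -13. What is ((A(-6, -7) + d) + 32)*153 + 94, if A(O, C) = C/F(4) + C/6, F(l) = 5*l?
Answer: 168133/40 ≈ 4203.3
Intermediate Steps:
d = -29/8 (d = -2 + (⅛)*(-13) = -2 - 13/8 = -29/8 ≈ -3.6250)
A(O, C) = 13*C/60 (A(O, C) = C/((5*4)) + C/6 = C/20 + C*(⅙) = C*(1/20) + C/6 = C/20 + C/6 = 13*C/60)
((A(-6, -7) + d) + 32)*153 + 94 = (((13/60)*(-7) - 29/8) + 32)*153 + 94 = ((-91/60 - 29/8) + 32)*153 + 94 = (-617/120 + 32)*153 + 94 = (3223/120)*153 + 94 = 164373/40 + 94 = 168133/40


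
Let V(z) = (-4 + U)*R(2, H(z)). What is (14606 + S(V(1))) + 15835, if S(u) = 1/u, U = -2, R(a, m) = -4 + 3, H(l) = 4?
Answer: 182647/6 ≈ 30441.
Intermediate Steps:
R(a, m) = -1
V(z) = 6 (V(z) = (-4 - 2)*(-1) = -6*(-1) = 6)
(14606 + S(V(1))) + 15835 = (14606 + 1/6) + 15835 = 87637/6 + 15835 = 182647/6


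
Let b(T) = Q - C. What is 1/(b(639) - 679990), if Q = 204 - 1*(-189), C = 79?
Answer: -1/679676 ≈ -1.4713e-6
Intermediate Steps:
Q = 393 (Q = 204 + 189 = 393)
b(T) = 314 (b(T) = 393 - 1*79 = 393 - 79 = 314)
1/(b(639) - 679990) = 1/(314 - 679990) = 1/(-679676) = -1/679676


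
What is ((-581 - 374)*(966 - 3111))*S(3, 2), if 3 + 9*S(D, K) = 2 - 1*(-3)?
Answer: 1365650/3 ≈ 4.5522e+5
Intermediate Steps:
S(D, K) = 2/9 (S(D, K) = -⅓ + (2 - 1*(-3))/9 = -⅓ + (2 + 3)/9 = -⅓ + (⅑)*5 = -⅓ + 5/9 = 2/9)
((-581 - 374)*(966 - 3111))*S(3, 2) = ((-581 - 374)*(966 - 3111))*(2/9) = -955*(-2145)*(2/9) = 2048475*(2/9) = 1365650/3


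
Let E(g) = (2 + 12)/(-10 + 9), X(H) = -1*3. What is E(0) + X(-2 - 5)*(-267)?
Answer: 787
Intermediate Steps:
X(H) = -3
E(g) = -14 (E(g) = 14/(-1) = 14*(-1) = -14)
E(0) + X(-2 - 5)*(-267) = -14 - 3*(-267) = -14 + 801 = 787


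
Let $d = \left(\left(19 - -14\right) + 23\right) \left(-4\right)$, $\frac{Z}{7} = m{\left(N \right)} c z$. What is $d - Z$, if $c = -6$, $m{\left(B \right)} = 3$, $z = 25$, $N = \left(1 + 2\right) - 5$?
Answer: $2926$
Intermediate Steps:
$N = -2$ ($N = 3 - 5 = -2$)
$Z = -3150$ ($Z = 7 \cdot 3 \left(-6\right) 25 = 7 \left(\left(-18\right) 25\right) = 7 \left(-450\right) = -3150$)
$d = -224$ ($d = \left(\left(19 + 14\right) + 23\right) \left(-4\right) = \left(33 + 23\right) \left(-4\right) = 56 \left(-4\right) = -224$)
$d - Z = -224 - -3150 = -224 + 3150 = 2926$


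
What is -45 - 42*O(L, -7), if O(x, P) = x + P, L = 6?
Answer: -3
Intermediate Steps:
O(x, P) = P + x
-45 - 42*O(L, -7) = -45 - 42*(-7 + 6) = -45 - 42*(-1) = -45 + 42 = -3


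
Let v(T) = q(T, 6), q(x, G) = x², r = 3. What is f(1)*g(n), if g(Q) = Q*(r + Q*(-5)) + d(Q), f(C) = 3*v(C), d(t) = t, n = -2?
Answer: -84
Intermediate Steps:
v(T) = T²
f(C) = 3*C²
g(Q) = Q + Q*(3 - 5*Q) (g(Q) = Q*(3 + Q*(-5)) + Q = Q*(3 - 5*Q) + Q = Q + Q*(3 - 5*Q))
f(1)*g(n) = (3*1²)*(-2*(4 - 5*(-2))) = (3*1)*(-2*(4 + 10)) = 3*(-2*14) = 3*(-28) = -84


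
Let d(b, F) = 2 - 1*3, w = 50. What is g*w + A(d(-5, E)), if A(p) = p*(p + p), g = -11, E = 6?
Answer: -548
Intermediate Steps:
d(b, F) = -1 (d(b, F) = 2 - 3 = -1)
A(p) = 2*p**2 (A(p) = p*(2*p) = 2*p**2)
g*w + A(d(-5, E)) = -11*50 + 2*(-1)**2 = -550 + 2*1 = -550 + 2 = -548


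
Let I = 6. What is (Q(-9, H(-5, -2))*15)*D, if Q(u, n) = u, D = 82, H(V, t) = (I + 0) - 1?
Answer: -11070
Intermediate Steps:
H(V, t) = 5 (H(V, t) = (6 + 0) - 1 = 6 - 1 = 5)
(Q(-9, H(-5, -2))*15)*D = -9*15*82 = -135*82 = -11070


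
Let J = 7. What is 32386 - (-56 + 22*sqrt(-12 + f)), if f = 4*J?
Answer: 32354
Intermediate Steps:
f = 28 (f = 4*7 = 28)
32386 - (-56 + 22*sqrt(-12 + f)) = 32386 - (-56 + 22*sqrt(-12 + 28)) = 32386 - (-56 + 22*sqrt(16)) = 32386 - (-56 + 22*4) = 32386 - (-56 + 88) = 32386 - 1*32 = 32386 - 32 = 32354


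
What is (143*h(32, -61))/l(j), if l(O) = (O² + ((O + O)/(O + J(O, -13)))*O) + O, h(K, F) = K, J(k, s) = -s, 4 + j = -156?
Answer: 21021/115265 ≈ 0.18237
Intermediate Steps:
j = -160 (j = -4 - 156 = -160)
l(O) = O + O² + 2*O²/(13 + O) (l(O) = (O² + ((O + O)/(O - 1*(-13)))*O) + O = (O² + ((2*O)/(O + 13))*O) + O = (O² + ((2*O)/(13 + O))*O) + O = (O² + (2*O/(13 + O))*O) + O = (O² + 2*O²/(13 + O)) + O = O + O² + 2*O²/(13 + O))
(143*h(32, -61))/l(j) = (143*32)/((-160*(13 + (-160)² + 16*(-160))/(13 - 160))) = 4576/((-160*(13 + 25600 - 2560)/(-147))) = 4576/((-160*(-1/147)*23053)) = 4576/(3688480/147) = 4576*(147/3688480) = 21021/115265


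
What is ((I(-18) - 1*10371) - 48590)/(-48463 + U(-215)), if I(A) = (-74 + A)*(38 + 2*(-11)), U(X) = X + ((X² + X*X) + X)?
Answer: -60433/43557 ≈ -1.3874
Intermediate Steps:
U(X) = 2*X + 2*X² (U(X) = X + ((X² + X²) + X) = X + (2*X² + X) = X + (X + 2*X²) = 2*X + 2*X²)
I(A) = -1184 + 16*A (I(A) = (-74 + A)*(38 - 22) = (-74 + A)*16 = -1184 + 16*A)
((I(-18) - 1*10371) - 48590)/(-48463 + U(-215)) = (((-1184 + 16*(-18)) - 1*10371) - 48590)/(-48463 + 2*(-215)*(1 - 215)) = (((-1184 - 288) - 10371) - 48590)/(-48463 + 2*(-215)*(-214)) = ((-1472 - 10371) - 48590)/(-48463 + 92020) = (-11843 - 48590)/43557 = -60433*1/43557 = -60433/43557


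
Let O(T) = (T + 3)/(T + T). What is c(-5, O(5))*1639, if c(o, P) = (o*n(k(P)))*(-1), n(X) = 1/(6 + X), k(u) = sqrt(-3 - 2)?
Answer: 49170/41 - 8195*I*sqrt(5)/41 ≈ 1199.3 - 446.94*I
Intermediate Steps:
k(u) = I*sqrt(5) (k(u) = sqrt(-5) = I*sqrt(5))
O(T) = (3 + T)/(2*T) (O(T) = (3 + T)/((2*T)) = (3 + T)*(1/(2*T)) = (3 + T)/(2*T))
c(o, P) = -o/(6 + I*sqrt(5)) (c(o, P) = (o/(6 + I*sqrt(5)))*(-1) = -o/(6 + I*sqrt(5)))
c(-5, O(5))*1639 = (-6/41*(-5) + (1/41)*I*(-5)*sqrt(5))*1639 = (30/41 - 5*I*sqrt(5)/41)*1639 = 49170/41 - 8195*I*sqrt(5)/41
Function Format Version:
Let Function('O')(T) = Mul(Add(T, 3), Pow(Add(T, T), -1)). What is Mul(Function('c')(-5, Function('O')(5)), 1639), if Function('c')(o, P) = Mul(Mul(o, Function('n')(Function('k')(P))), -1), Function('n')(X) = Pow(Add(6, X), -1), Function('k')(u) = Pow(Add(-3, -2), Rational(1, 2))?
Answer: Add(Rational(49170, 41), Mul(Rational(-8195, 41), I, Pow(5, Rational(1, 2)))) ≈ Add(1199.3, Mul(-446.94, I))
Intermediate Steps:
Function('k')(u) = Mul(I, Pow(5, Rational(1, 2))) (Function('k')(u) = Pow(-5, Rational(1, 2)) = Mul(I, Pow(5, Rational(1, 2))))
Function('O')(T) = Mul(Rational(1, 2), Pow(T, -1), Add(3, T)) (Function('O')(T) = Mul(Add(3, T), Pow(Mul(2, T), -1)) = Mul(Add(3, T), Mul(Rational(1, 2), Pow(T, -1))) = Mul(Rational(1, 2), Pow(T, -1), Add(3, T)))
Function('c')(o, P) = Mul(-1, o, Pow(Add(6, Mul(I, Pow(5, Rational(1, 2)))), -1)) (Function('c')(o, P) = Mul(Mul(o, Pow(Add(6, Mul(I, Pow(5, Rational(1, 2)))), -1)), -1) = Mul(-1, o, Pow(Add(6, Mul(I, Pow(5, Rational(1, 2)))), -1)))
Mul(Function('c')(-5, Function('O')(5)), 1639) = Mul(Add(Mul(Rational(-6, 41), -5), Mul(Rational(1, 41), I, -5, Pow(5, Rational(1, 2)))), 1639) = Mul(Add(Rational(30, 41), Mul(Rational(-5, 41), I, Pow(5, Rational(1, 2)))), 1639) = Add(Rational(49170, 41), Mul(Rational(-8195, 41), I, Pow(5, Rational(1, 2))))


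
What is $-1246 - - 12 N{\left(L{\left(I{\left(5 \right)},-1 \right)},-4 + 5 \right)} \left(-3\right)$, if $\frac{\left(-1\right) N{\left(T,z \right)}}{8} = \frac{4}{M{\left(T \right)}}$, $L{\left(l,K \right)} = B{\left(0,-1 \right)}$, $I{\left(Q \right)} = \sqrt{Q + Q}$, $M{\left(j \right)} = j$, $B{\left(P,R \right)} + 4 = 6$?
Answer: $-670$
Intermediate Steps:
$B{\left(P,R \right)} = 2$ ($B{\left(P,R \right)} = -4 + 6 = 2$)
$I{\left(Q \right)} = \sqrt{2} \sqrt{Q}$ ($I{\left(Q \right)} = \sqrt{2 Q} = \sqrt{2} \sqrt{Q}$)
$L{\left(l,K \right)} = 2$
$N{\left(T,z \right)} = - \frac{32}{T}$ ($N{\left(T,z \right)} = - 8 \frac{4}{T} = - \frac{32}{T}$)
$-1246 - - 12 N{\left(L{\left(I{\left(5 \right)},-1 \right)},-4 + 5 \right)} \left(-3\right) = -1246 - - 12 \left(- \frac{32}{2}\right) \left(-3\right) = -1246 - - 12 \left(\left(-32\right) \frac{1}{2}\right) \left(-3\right) = -1246 - \left(-12\right) \left(-16\right) \left(-3\right) = -1246 - 192 \left(-3\right) = -1246 - -576 = -1246 + 576 = -670$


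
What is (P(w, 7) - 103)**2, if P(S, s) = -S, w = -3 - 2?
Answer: 9604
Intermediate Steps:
w = -5
(P(w, 7) - 103)**2 = (-1*(-5) - 103)**2 = (5 - 103)**2 = (-98)**2 = 9604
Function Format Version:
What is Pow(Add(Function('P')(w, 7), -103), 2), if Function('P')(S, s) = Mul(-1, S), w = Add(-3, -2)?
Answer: 9604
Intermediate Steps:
w = -5
Pow(Add(Function('P')(w, 7), -103), 2) = Pow(Add(Mul(-1, -5), -103), 2) = Pow(Add(5, -103), 2) = Pow(-98, 2) = 9604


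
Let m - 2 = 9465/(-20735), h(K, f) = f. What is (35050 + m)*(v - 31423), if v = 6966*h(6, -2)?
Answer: -6592746151605/4147 ≈ -1.5898e+9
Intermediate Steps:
m = 6401/4147 (m = 2 + 9465/(-20735) = 2 + 9465*(-1/20735) = 2 - 1893/4147 = 6401/4147 ≈ 1.5435)
v = -13932 (v = 6966*(-2) = -13932)
(35050 + m)*(v - 31423) = (35050 + 6401/4147)*(-13932 - 31423) = (145358751/4147)*(-45355) = -6592746151605/4147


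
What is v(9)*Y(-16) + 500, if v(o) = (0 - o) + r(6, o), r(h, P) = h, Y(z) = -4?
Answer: 512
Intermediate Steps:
v(o) = 6 - o (v(o) = (0 - o) + 6 = -o + 6 = 6 - o)
v(9)*Y(-16) + 500 = (6 - 1*9)*(-4) + 500 = (6 - 9)*(-4) + 500 = -3*(-4) + 500 = 12 + 500 = 512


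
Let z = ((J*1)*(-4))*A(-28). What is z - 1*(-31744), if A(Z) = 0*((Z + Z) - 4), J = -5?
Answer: 31744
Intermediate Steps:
A(Z) = 0 (A(Z) = 0*(2*Z - 4) = 0*(-4 + 2*Z) = 0)
z = 0 (z = (-5*1*(-4))*0 = -5*(-4)*0 = 20*0 = 0)
z - 1*(-31744) = 0 - 1*(-31744) = 0 + 31744 = 31744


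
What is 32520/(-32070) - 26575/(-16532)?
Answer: 10487987/17672708 ≈ 0.59346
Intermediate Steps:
32520/(-32070) - 26575/(-16532) = 32520*(-1/32070) - 26575*(-1/16532) = -1084/1069 + 26575/16532 = 10487987/17672708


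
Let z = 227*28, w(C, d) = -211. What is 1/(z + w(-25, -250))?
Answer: 1/6145 ≈ 0.00016273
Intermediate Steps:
z = 6356
1/(z + w(-25, -250)) = 1/(6356 - 211) = 1/6145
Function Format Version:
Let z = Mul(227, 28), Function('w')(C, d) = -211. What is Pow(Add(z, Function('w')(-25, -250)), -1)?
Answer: Rational(1, 6145) ≈ 0.00016273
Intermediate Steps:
z = 6356
Pow(Add(z, Function('w')(-25, -250)), -1) = Pow(Add(6356, -211), -1) = Pow(6145, -1) = Rational(1, 6145)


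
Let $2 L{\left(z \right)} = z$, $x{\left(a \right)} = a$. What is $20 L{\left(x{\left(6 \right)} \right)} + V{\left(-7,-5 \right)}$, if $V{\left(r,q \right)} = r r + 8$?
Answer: $117$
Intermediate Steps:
$V{\left(r,q \right)} = 8 + r^{2}$ ($V{\left(r,q \right)} = r^{2} + 8 = 8 + r^{2}$)
$L{\left(z \right)} = \frac{z}{2}$
$20 L{\left(x{\left(6 \right)} \right)} + V{\left(-7,-5 \right)} = 20 \cdot \frac{1}{2} \cdot 6 + \left(8 + \left(-7\right)^{2}\right) = 20 \cdot 3 + \left(8 + 49\right) = 60 + 57 = 117$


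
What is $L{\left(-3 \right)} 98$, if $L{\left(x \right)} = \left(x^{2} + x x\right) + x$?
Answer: $1470$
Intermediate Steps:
$L{\left(x \right)} = x + 2 x^{2}$ ($L{\left(x \right)} = \left(x^{2} + x^{2}\right) + x = 2 x^{2} + x = x + 2 x^{2}$)
$L{\left(-3 \right)} 98 = - 3 \left(1 + 2 \left(-3\right)\right) 98 = - 3 \left(1 - 6\right) 98 = \left(-3\right) \left(-5\right) 98 = 15 \cdot 98 = 1470$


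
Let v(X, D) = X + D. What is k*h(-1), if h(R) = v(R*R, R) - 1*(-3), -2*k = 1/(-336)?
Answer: 1/224 ≈ 0.0044643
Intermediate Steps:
v(X, D) = D + X
k = 1/672 (k = -1/2/(-336) = -1/2*(-1/336) = 1/672 ≈ 0.0014881)
h(R) = 3 + R + R**2 (h(R) = (R + R*R) - 1*(-3) = (R + R**2) + 3 = 3 + R + R**2)
k*h(-1) = (3 - 1 + (-1)**2)/672 = (3 - 1 + 1)/672 = (1/672)*3 = 1/224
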